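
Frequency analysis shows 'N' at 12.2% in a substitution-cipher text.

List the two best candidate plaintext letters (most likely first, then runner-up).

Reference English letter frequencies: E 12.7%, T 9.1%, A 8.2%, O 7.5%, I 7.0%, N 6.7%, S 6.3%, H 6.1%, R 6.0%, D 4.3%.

Step 1: Observed frequency of 'N' is 12.2%.
Step 2: Compute distances to each reference frequency and sort:
  E (12.7%): difference = 0.5% <-- BEST
  T (9.1%): difference = 3.1% <-- RUNNER-UP
  A (8.2%): difference = 4.0%
  O (7.5%): difference = 4.7%
  I (7.0%): difference = 5.2%
Step 3: Most likely is 'E' (12.7%, diff 0.5%); second most likely is 'T' (9.1%, diff 3.1%).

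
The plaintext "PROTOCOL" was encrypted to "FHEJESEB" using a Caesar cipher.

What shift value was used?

Step 1: Compare first letters: P (position 15) -> F (position 5).
Step 2: Shift = (5 - 15) mod 26 = 16.
The shift value is 16.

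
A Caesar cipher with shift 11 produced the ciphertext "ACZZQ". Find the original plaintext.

Step 1: Reverse the shift by subtracting 11 from each letter position.
  A (position 0) -> position (0-11) mod 26 = 15 -> P
  C (position 2) -> position (2-11) mod 26 = 17 -> R
  Z (position 25) -> position (25-11) mod 26 = 14 -> O
  Z (position 25) -> position (25-11) mod 26 = 14 -> O
  Q (position 16) -> position (16-11) mod 26 = 5 -> F
Decrypted message: PROOF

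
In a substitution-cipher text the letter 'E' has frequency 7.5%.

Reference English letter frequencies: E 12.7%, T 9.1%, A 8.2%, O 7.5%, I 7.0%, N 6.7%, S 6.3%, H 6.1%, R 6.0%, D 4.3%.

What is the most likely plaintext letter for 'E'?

Step 1: The observed frequency is 7.5%.
Step 2: Compare with English frequencies:
  E: 12.7% (difference: 5.2%)
  T: 9.1% (difference: 1.6%)
  A: 8.2% (difference: 0.7%)
  O: 7.5% (difference: 0.0%) <-- closest
  I: 7.0% (difference: 0.5%)
  N: 6.7% (difference: 0.8%)
  S: 6.3% (difference: 1.2%)
  H: 6.1% (difference: 1.4%)
  R: 6.0% (difference: 1.5%)
  D: 4.3% (difference: 3.2%)
Step 3: 'E' most likely represents 'O' (frequency 7.5%).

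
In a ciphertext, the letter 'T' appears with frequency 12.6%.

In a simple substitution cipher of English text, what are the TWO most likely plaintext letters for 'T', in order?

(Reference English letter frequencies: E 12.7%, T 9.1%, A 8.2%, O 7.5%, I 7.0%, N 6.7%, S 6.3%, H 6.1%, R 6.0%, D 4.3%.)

Step 1: Observed frequency of 'T' is 12.6%.
Step 2: Compute distances to each reference frequency and sort:
  E (12.7%): difference = 0.1% <-- BEST
  T (9.1%): difference = 3.5% <-- RUNNER-UP
  A (8.2%): difference = 4.4%
  O (7.5%): difference = 5.1%
  I (7.0%): difference = 5.6%
Step 3: Most likely is 'E' (12.7%, diff 0.1%); second most likely is 'T' (9.1%, diff 3.5%).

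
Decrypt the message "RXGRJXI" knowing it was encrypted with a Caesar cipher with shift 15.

Step 1: Reverse the shift by subtracting 15 from each letter position.
  R (position 17) -> position (17-15) mod 26 = 2 -> C
  X (position 23) -> position (23-15) mod 26 = 8 -> I
  G (position 6) -> position (6-15) mod 26 = 17 -> R
  R (position 17) -> position (17-15) mod 26 = 2 -> C
  J (position 9) -> position (9-15) mod 26 = 20 -> U
  X (position 23) -> position (23-15) mod 26 = 8 -> I
  I (position 8) -> position (8-15) mod 26 = 19 -> T
Decrypted message: CIRCUIT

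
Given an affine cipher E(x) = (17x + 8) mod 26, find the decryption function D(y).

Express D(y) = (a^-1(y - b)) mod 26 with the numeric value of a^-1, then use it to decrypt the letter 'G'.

Step 1: Find a^-1, the modular inverse of 17 mod 26.
Step 2: We need 17 * a^-1 = 1 (mod 26).
Step 3: 17 * 23 = 391 = 15 * 26 + 1, so a^-1 = 23.
Step 4: D(y) = 23(y - 8) mod 26.
Step 5: Apply to 'G' (y = 6): D(6) = 23 * (6 - 8) mod 26 = 23 * -2 mod 26 = 6 -> 'G'.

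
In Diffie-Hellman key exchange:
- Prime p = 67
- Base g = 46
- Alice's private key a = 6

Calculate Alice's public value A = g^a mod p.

Step 1: A = g^a mod p = 46^6 mod 67.
  46^1 mod 67 = 46
  46^2 mod 67 = (46 * 46) mod 67 = 39
  46^3 mod 67 = (39 * 46) mod 67 = 52
  46^4 mod 67 = (52 * 46) mod 67 = 47
  46^5 mod 67 = (47 * 46) mod 67 = 18
  46^6 mod 67 = (18 * 46) mod 67 = 24
Result: A = 24.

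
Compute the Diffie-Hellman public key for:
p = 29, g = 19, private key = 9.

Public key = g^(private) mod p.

Step 1: A = g^a mod p = 19^9 mod 29.
  19^1 mod 29 = 19
  19^2 mod 29 = (19 * 19) mod 29 = 13
  19^3 mod 29 = (13 * 19) mod 29 = 15
  19^4 mod 29 = (15 * 19) mod 29 = 24
  19^5 mod 29 = (24 * 19) mod 29 = 21
  19^6 mod 29 = (21 * 19) mod 29 = 22
  19^7 mod 29 = (22 * 19) mod 29 = 12
  19^8 mod 29 = (12 * 19) mod 29 = 25
  19^9 mod 29 = (25 * 19) mod 29 = 11
Result: A = 11.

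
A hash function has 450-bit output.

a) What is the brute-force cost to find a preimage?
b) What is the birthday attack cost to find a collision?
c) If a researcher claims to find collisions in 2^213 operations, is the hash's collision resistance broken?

Step 1: Preimage resistance requires brute-force of 2^450 operations.
Step 2: Collision resistance (birthday bound) = 2^(450/2) = 2^225.
Step 3: The claimed attack costs 2^213 operations.
Step 4: Since 2^213 < 2^225, the claimed attack beats the generic birthday bound, so collision resistance is broken.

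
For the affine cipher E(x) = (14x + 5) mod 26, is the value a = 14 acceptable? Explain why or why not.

Step 1: Compute gcd(14, 26).
Step 2: gcd(14, 26) = 2.
Since gcd = 2 != 1, 14 shares a common factor with 26, so it cannot be used.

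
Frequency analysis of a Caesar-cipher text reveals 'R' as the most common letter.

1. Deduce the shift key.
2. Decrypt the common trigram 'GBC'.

Step 1: In English, 'E' is the most frequent letter (12.7%).
Step 2: The most frequent ciphertext letter is 'R' (position 17).
Step 3: Shift = (17 - 4) mod 26 = 13.
Step 4: Decrypt 'GBC' by shifting back 13:
  G -> T
  B -> O
  C -> P
Step 5: 'GBC' decrypts to 'TOP'.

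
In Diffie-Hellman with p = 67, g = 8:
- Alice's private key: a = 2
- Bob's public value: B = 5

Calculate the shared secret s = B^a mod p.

Step 1: s = B^a mod p = 5^2 mod 67.
  5^1 mod 67 = 5
  5^2 mod 67 = (5 * 5) mod 67 = 25
Result: shared secret = 25.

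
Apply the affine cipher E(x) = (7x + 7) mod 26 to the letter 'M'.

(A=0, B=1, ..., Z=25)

Step 1: Convert 'M' to number: x = 12.
Step 2: E(12) = (7 * 12 + 7) mod 26 = 91 mod 26 = 13.
Step 3: Convert 13 back to letter: N.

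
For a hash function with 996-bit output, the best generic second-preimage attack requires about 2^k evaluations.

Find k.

Step 1: The hash has a 996-bit output.
Step 2: Second-preimage resistance means: given a specific input x, it should be infeasible to find a different y with h(y) = h(x).
With a 996-bit output, a generic search for a second preimage costs about 2^996 evaluations (each trial matches the fixed target with probability 2^-996).
Step 3: Security level = 996 bits.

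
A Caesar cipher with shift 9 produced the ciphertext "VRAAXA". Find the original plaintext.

Step 1: Reverse the shift by subtracting 9 from each letter position.
  V (position 21) -> position (21-9) mod 26 = 12 -> M
  R (position 17) -> position (17-9) mod 26 = 8 -> I
  A (position 0) -> position (0-9) mod 26 = 17 -> R
  A (position 0) -> position (0-9) mod 26 = 17 -> R
  X (position 23) -> position (23-9) mod 26 = 14 -> O
  A (position 0) -> position (0-9) mod 26 = 17 -> R
Decrypted message: MIRROR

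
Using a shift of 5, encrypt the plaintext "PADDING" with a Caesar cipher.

Step 1: For each letter, shift forward by 5 positions (mod 26).
  P (position 15) -> position (15+5) mod 26 = 20 -> U
  A (position 0) -> position (0+5) mod 26 = 5 -> F
  D (position 3) -> position (3+5) mod 26 = 8 -> I
  D (position 3) -> position (3+5) mod 26 = 8 -> I
  I (position 8) -> position (8+5) mod 26 = 13 -> N
  N (position 13) -> position (13+5) mod 26 = 18 -> S
  G (position 6) -> position (6+5) mod 26 = 11 -> L
Result: UFIINSL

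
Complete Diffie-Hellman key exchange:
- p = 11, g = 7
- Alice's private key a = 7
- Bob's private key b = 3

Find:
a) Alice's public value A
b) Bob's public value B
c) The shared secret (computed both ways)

Step 1: A = g^a mod p = 7^7 mod 11 = 6.
Step 2: B = g^b mod p = 7^3 mod 11 = 2.
Step 3: Alice computes s = B^a mod p = 2^7 mod 11 = 7.
Step 4: Bob computes s = A^b mod p = 6^3 mod 11 = 7.
Both sides agree: shared secret = 7.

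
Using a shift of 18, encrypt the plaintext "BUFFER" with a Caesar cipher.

Step 1: For each letter, shift forward by 18 positions (mod 26).
  B (position 1) -> position (1+18) mod 26 = 19 -> T
  U (position 20) -> position (20+18) mod 26 = 12 -> M
  F (position 5) -> position (5+18) mod 26 = 23 -> X
  F (position 5) -> position (5+18) mod 26 = 23 -> X
  E (position 4) -> position (4+18) mod 26 = 22 -> W
  R (position 17) -> position (17+18) mod 26 = 9 -> J
Result: TMXXWJ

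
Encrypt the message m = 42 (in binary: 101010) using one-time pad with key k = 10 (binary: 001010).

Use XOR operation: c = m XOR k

Step 1: Write out the XOR operation bit by bit:
  Message: 101010
  Key:     001010
  XOR:     100000
Step 2: Convert to decimal: 100000 = 32.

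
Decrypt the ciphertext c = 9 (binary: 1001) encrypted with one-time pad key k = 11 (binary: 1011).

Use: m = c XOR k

Step 1: XOR ciphertext with key:
  Ciphertext: 1001
  Key:        1011
  XOR:        0010
Step 2: Plaintext = 0010 = 2 in decimal.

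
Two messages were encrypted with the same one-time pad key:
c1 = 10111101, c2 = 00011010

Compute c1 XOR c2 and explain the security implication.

Step 1: c1 XOR c2 = (m1 XOR k) XOR (m2 XOR k).
Step 2: By XOR associativity/commutativity: = m1 XOR m2 XOR k XOR k = m1 XOR m2.
Step 3: 10111101 XOR 00011010 = 10100111 = 167.
Step 4: The key cancels out! An attacker learns m1 XOR m2 = 167, revealing the relationship between plaintexts.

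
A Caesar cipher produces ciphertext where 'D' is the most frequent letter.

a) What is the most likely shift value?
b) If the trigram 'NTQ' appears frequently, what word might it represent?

Step 1: In English, 'E' is the most frequent letter (12.7%).
Step 2: The most frequent ciphertext letter is 'D' (position 3).
Step 3: Shift = (3 - 4) mod 26 = 25.
Step 4: Decrypt 'NTQ' by shifting back 25:
  N -> O
  T -> U
  Q -> R
Step 5: 'NTQ' decrypts to 'OUR'.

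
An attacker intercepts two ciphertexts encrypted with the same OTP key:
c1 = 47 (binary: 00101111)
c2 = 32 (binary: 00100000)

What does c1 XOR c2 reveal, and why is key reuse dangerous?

Step 1: c1 XOR c2 = (m1 XOR k) XOR (m2 XOR k).
Step 2: By XOR associativity/commutativity: = m1 XOR m2 XOR k XOR k = m1 XOR m2.
Step 3: 00101111 XOR 00100000 = 00001111 = 15.
Step 4: The key cancels out! An attacker learns m1 XOR m2 = 15, revealing the relationship between plaintexts.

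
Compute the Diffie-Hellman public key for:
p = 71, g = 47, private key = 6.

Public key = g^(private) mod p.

Step 1: A = g^a mod p = 47^6 mod 71.
  47^1 mod 71 = 47
  47^2 mod 71 = (47 * 47) mod 71 = 8
  47^3 mod 71 = (8 * 47) mod 71 = 21
  47^4 mod 71 = (21 * 47) mod 71 = 64
  47^5 mod 71 = (64 * 47) mod 71 = 26
  47^6 mod 71 = (26 * 47) mod 71 = 15
Result: A = 15.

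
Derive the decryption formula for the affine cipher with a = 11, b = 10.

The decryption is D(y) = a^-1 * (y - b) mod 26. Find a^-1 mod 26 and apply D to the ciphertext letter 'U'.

Step 1: Find a^-1, the modular inverse of 11 mod 26.
Step 2: We need 11 * a^-1 = 1 (mod 26).
Step 3: 11 * 19 = 209 = 8 * 26 + 1, so a^-1 = 19.
Step 4: D(y) = 19(y - 10) mod 26.
Step 5: Apply to 'U' (y = 20): D(20) = 19 * (20 - 10) mod 26 = 19 * 10 mod 26 = 8 -> 'I'.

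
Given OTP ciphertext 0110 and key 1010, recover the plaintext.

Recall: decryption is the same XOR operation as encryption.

Step 1: XOR ciphertext with key:
  Ciphertext: 0110
  Key:        1010
  XOR:        1100
Step 2: Plaintext = 1100 = 12 in decimal.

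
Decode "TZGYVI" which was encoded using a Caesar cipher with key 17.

Step 1: Reverse the shift by subtracting 17 from each letter position.
  T (position 19) -> position (19-17) mod 26 = 2 -> C
  Z (position 25) -> position (25-17) mod 26 = 8 -> I
  G (position 6) -> position (6-17) mod 26 = 15 -> P
  Y (position 24) -> position (24-17) mod 26 = 7 -> H
  V (position 21) -> position (21-17) mod 26 = 4 -> E
  I (position 8) -> position (8-17) mod 26 = 17 -> R
Decrypted message: CIPHER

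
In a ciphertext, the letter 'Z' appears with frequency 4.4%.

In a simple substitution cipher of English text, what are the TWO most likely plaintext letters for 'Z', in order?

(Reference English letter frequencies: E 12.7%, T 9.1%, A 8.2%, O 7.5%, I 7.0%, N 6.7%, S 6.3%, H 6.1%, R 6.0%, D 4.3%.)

Step 1: Observed frequency of 'Z' is 4.4%.
Step 2: Compute distances to each reference frequency and sort:
  D (4.3%): difference = 0.1% <-- BEST
  R (6.0%): difference = 1.6% <-- RUNNER-UP
  H (6.1%): difference = 1.7%
  S (6.3%): difference = 1.9%
  N (6.7%): difference = 2.3%
Step 3: Most likely is 'D' (4.3%, diff 0.1%); second most likely is 'R' (6.0%, diff 1.6%).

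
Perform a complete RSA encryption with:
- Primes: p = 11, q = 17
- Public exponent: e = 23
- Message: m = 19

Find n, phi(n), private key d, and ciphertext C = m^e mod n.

Step 1: n = 11 * 17 = 187.
Step 2: phi(n) = (11-1)(17-1) = 10 * 16 = 160.
Step 3: Find d = 23^(-1) mod 160 = 7.
  Verify: 23 * 7 = 161 = 1 (mod 160).
Step 4: C = 19^23 mod 187 = 94.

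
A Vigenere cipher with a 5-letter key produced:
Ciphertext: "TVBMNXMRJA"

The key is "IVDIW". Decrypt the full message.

Step 1: Key 'IVDIW' has length 5. Extended key: IVDIWIVDIW
Step 2: Decrypt each position:
  T(19) - I(8) = 11 = L
  V(21) - V(21) = 0 = A
  B(1) - D(3) = 24 = Y
  M(12) - I(8) = 4 = E
  N(13) - W(22) = 17 = R
  X(23) - I(8) = 15 = P
  M(12) - V(21) = 17 = R
  R(17) - D(3) = 14 = O
  J(9) - I(8) = 1 = B
  A(0) - W(22) = 4 = E
Plaintext: LAYERPROBE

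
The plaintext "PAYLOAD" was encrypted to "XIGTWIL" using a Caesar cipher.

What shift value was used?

Step 1: Compare first letters: P (position 15) -> X (position 23).
Step 2: Shift = (23 - 15) mod 26 = 8.
The shift value is 8.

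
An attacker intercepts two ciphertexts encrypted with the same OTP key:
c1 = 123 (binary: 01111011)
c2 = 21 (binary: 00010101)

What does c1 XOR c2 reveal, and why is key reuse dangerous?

Step 1: c1 XOR c2 = (m1 XOR k) XOR (m2 XOR k).
Step 2: By XOR associativity/commutativity: = m1 XOR m2 XOR k XOR k = m1 XOR m2.
Step 3: 01111011 XOR 00010101 = 01101110 = 110.
Step 4: The key cancels out! An attacker learns m1 XOR m2 = 110, revealing the relationship between plaintexts.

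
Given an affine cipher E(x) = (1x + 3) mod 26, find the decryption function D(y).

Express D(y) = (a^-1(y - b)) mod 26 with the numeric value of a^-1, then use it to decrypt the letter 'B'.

Step 1: Find a^-1, the modular inverse of 1 mod 26.
Step 2: We need 1 * a^-1 = 1 (mod 26).
Step 3: 1 * 1 = 1 = 0 * 26 + 1, so a^-1 = 1.
Step 4: D(y) = 1(y - 3) mod 26.
Step 5: Apply to 'B' (y = 1): D(1) = 1 * (1 - 3) mod 26 = 1 * -2 mod 26 = 24 -> 'Y'.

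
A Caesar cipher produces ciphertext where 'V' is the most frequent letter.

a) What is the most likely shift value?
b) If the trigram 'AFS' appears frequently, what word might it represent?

Step 1: In English, 'E' is the most frequent letter (12.7%).
Step 2: The most frequent ciphertext letter is 'V' (position 21).
Step 3: Shift = (21 - 4) mod 26 = 17.
Step 4: Decrypt 'AFS' by shifting back 17:
  A -> J
  F -> O
  S -> B
Step 5: 'AFS' decrypts to 'JOB'.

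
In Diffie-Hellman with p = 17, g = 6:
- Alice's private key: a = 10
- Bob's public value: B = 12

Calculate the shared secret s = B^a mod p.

Step 1: s = B^a mod p = 12^10 mod 17.
  12^1 mod 17 = 12
  12^2 mod 17 = (12 * 12) mod 17 = 8
  12^3 mod 17 = (8 * 12) mod 17 = 11
  12^4 mod 17 = (11 * 12) mod 17 = 13
  12^5 mod 17 = (13 * 12) mod 17 = 3
  12^6 mod 17 = (3 * 12) mod 17 = 2
  12^7 mod 17 = (2 * 12) mod 17 = 7
  12^8 mod 17 = (7 * 12) mod 17 = 16
  12^9 mod 17 = (16 * 12) mod 17 = 5
  12^10 mod 17 = (5 * 12) mod 17 = 9
Result: shared secret = 9.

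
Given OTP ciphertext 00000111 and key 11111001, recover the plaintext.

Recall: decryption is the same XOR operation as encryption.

Step 1: XOR ciphertext with key:
  Ciphertext: 00000111
  Key:        11111001
  XOR:        11111110
Step 2: Plaintext = 11111110 = 254 in decimal.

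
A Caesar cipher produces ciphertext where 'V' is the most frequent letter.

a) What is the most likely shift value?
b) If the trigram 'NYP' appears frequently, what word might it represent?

Step 1: In English, 'E' is the most frequent letter (12.7%).
Step 2: The most frequent ciphertext letter is 'V' (position 21).
Step 3: Shift = (21 - 4) mod 26 = 17.
Step 4: Decrypt 'NYP' by shifting back 17:
  N -> W
  Y -> H
  P -> Y
Step 5: 'NYP' decrypts to 'WHY'.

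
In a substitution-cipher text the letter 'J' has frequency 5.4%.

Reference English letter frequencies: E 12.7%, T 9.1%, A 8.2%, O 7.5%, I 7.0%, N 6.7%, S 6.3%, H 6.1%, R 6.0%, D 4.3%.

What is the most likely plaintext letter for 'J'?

Step 1: The observed frequency is 5.4%.
Step 2: Compare with English frequencies:
  E: 12.7% (difference: 7.3%)
  T: 9.1% (difference: 3.7%)
  A: 8.2% (difference: 2.8%)
  O: 7.5% (difference: 2.1%)
  I: 7.0% (difference: 1.6%)
  N: 6.7% (difference: 1.3%)
  S: 6.3% (difference: 0.9%)
  H: 6.1% (difference: 0.7%)
  R: 6.0% (difference: 0.6%) <-- closest
  D: 4.3% (difference: 1.1%)
Step 3: 'J' most likely represents 'R' (frequency 6.0%).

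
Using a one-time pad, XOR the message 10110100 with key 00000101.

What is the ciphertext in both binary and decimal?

Step 1: Write out the XOR operation bit by bit:
  Message: 10110100
  Key:     00000101
  XOR:     10110001
Step 2: Convert to decimal: 10110001 = 177.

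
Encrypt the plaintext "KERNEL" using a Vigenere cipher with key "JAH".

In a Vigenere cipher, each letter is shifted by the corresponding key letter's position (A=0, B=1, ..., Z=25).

Step 1: Repeat key to match plaintext length:
  Plaintext: KERNEL
  Key:       JAHJAH
Step 2: Encrypt each letter:
  K(10) + J(9) = (10+9) mod 26 = 19 = T
  E(4) + A(0) = (4+0) mod 26 = 4 = E
  R(17) + H(7) = (17+7) mod 26 = 24 = Y
  N(13) + J(9) = (13+9) mod 26 = 22 = W
  E(4) + A(0) = (4+0) mod 26 = 4 = E
  L(11) + H(7) = (11+7) mod 26 = 18 = S
Ciphertext: TEYWES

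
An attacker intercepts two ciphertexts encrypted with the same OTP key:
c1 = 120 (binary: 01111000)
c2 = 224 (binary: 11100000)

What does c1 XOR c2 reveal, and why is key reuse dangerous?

Step 1: c1 XOR c2 = (m1 XOR k) XOR (m2 XOR k).
Step 2: By XOR associativity/commutativity: = m1 XOR m2 XOR k XOR k = m1 XOR m2.
Step 3: 01111000 XOR 11100000 = 10011000 = 152.
Step 4: The key cancels out! An attacker learns m1 XOR m2 = 152, revealing the relationship between plaintexts.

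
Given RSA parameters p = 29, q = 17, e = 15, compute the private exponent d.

Step 1: n = 29 * 17 = 493.
Step 2: phi(n) = 28 * 16 = 448.
Step 3: Find d such that 15 * d = 1 (mod 448).
Step 4: d = 15^(-1) mod 448 = 239.
Verification: 15 * 239 = 3585 = 8 * 448 + 1.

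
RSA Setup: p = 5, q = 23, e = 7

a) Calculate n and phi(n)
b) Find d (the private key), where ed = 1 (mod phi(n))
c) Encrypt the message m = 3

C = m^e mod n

Step 1: n = 5 * 23 = 115.
Step 2: phi(n) = (5-1)(23-1) = 4 * 22 = 88.
Step 3: Find d = 7^(-1) mod 88 = 63.
  Verify: 7 * 63 = 441 = 1 (mod 88).
Step 4: C = 3^7 mod 115 = 2.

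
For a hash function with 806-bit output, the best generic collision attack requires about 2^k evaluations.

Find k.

Step 1: The hash has a 806-bit output.
Step 2: Collision resistance means it should be infeasible to find any x != y with h(x) = h(y).
By the birthday bound, a generic collision search succeeds after about sqrt(2^806) = 2^(806/2) = 2^403 evaluations.
Step 3: Security level = 403 bits.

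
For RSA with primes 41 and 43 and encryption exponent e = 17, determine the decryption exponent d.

Step 1: n = 41 * 43 = 1763.
Step 2: phi(n) = 40 * 42 = 1680.
Step 3: Find d such that 17 * d = 1 (mod 1680).
Step 4: d = 17^(-1) mod 1680 = 593.
Verification: 17 * 593 = 10081 = 6 * 1680 + 1.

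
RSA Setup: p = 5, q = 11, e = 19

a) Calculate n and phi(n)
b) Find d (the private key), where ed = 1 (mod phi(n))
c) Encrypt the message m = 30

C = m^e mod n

Step 1: n = 5 * 11 = 55.
Step 2: phi(n) = (5-1)(11-1) = 4 * 10 = 40.
Step 3: Find d = 19^(-1) mod 40 = 19.
  Verify: 19 * 19 = 361 = 1 (mod 40).
Step 4: C = 30^19 mod 55 = 40.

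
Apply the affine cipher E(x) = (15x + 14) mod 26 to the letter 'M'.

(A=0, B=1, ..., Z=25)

Step 1: Convert 'M' to number: x = 12.
Step 2: E(12) = (15 * 12 + 14) mod 26 = 194 mod 26 = 12.
Step 3: Convert 12 back to letter: M.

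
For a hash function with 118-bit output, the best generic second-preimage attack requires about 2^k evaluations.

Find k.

Step 1: The hash has a 118-bit output.
Step 2: Second-preimage resistance means: given a specific input x, it should be infeasible to find a different y with h(y) = h(x).
With a 118-bit output, a generic search for a second preimage costs about 2^118 evaluations (each trial matches the fixed target with probability 2^-118).
Step 3: Security level = 118 bits.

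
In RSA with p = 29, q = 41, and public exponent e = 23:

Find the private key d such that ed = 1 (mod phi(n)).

Step 1: n = 29 * 41 = 1189.
Step 2: phi(n) = 28 * 40 = 1120.
Step 3: Find d such that 23 * d = 1 (mod 1120).
Step 4: d = 23^(-1) mod 1120 = 487.
Verification: 23 * 487 = 11201 = 10 * 1120 + 1.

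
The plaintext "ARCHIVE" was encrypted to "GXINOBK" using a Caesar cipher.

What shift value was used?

Step 1: Compare first letters: A (position 0) -> G (position 6).
Step 2: Shift = (6 - 0) mod 26 = 6.
The shift value is 6.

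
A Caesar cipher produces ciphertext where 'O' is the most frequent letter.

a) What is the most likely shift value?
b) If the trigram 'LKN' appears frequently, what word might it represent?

Step 1: In English, 'E' is the most frequent letter (12.7%).
Step 2: The most frequent ciphertext letter is 'O' (position 14).
Step 3: Shift = (14 - 4) mod 26 = 10.
Step 4: Decrypt 'LKN' by shifting back 10:
  L -> B
  K -> A
  N -> D
Step 5: 'LKN' decrypts to 'BAD'.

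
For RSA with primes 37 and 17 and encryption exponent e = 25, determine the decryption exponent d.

Step 1: n = 37 * 17 = 629.
Step 2: phi(n) = 36 * 16 = 576.
Step 3: Find d such that 25 * d = 1 (mod 576).
Step 4: d = 25^(-1) mod 576 = 553.
Verification: 25 * 553 = 13825 = 24 * 576 + 1.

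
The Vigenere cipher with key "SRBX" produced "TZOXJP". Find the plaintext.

Step 1: Extend key: SRBXSR
Step 2: Decrypt each letter (c - k) mod 26:
  T(19) - S(18) = (19-18) mod 26 = 1 = B
  Z(25) - R(17) = (25-17) mod 26 = 8 = I
  O(14) - B(1) = (14-1) mod 26 = 13 = N
  X(23) - X(23) = (23-23) mod 26 = 0 = A
  J(9) - S(18) = (9-18) mod 26 = 17 = R
  P(15) - R(17) = (15-17) mod 26 = 24 = Y
Plaintext: BINARY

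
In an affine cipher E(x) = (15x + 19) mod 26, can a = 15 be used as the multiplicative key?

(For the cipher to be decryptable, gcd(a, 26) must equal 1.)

Step 1: Compute gcd(15, 26).
Step 2: gcd(15, 26) = 1.
Since gcd = 1, 15 is coprime with 26, so it is a valid key.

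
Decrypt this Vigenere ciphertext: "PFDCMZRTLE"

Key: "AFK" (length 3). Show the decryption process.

Step 1: Key 'AFK' has length 3. Extended key: AFKAFKAFKA
Step 2: Decrypt each position:
  P(15) - A(0) = 15 = P
  F(5) - F(5) = 0 = A
  D(3) - K(10) = 19 = T
  C(2) - A(0) = 2 = C
  M(12) - F(5) = 7 = H
  Z(25) - K(10) = 15 = P
  R(17) - A(0) = 17 = R
  T(19) - F(5) = 14 = O
  L(11) - K(10) = 1 = B
  E(4) - A(0) = 4 = E
Plaintext: PATCHPROBE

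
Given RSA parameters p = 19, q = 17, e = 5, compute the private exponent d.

Step 1: n = 19 * 17 = 323.
Step 2: phi(n) = 18 * 16 = 288.
Step 3: Find d such that 5 * d = 1 (mod 288).
Step 4: d = 5^(-1) mod 288 = 173.
Verification: 5 * 173 = 865 = 3 * 288 + 1.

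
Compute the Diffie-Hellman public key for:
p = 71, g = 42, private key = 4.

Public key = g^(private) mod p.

Step 1: A = g^a mod p = 42^4 mod 71.
  42^1 mod 71 = 42
  42^2 mod 71 = (42 * 42) mod 71 = 60
  42^3 mod 71 = (60 * 42) mod 71 = 35
  42^4 mod 71 = (35 * 42) mod 71 = 50
Result: A = 50.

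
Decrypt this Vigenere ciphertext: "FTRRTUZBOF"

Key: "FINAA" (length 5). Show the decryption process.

Step 1: Key 'FINAA' has length 5. Extended key: FINAAFINAA
Step 2: Decrypt each position:
  F(5) - F(5) = 0 = A
  T(19) - I(8) = 11 = L
  R(17) - N(13) = 4 = E
  R(17) - A(0) = 17 = R
  T(19) - A(0) = 19 = T
  U(20) - F(5) = 15 = P
  Z(25) - I(8) = 17 = R
  B(1) - N(13) = 14 = O
  O(14) - A(0) = 14 = O
  F(5) - A(0) = 5 = F
Plaintext: ALERTPROOF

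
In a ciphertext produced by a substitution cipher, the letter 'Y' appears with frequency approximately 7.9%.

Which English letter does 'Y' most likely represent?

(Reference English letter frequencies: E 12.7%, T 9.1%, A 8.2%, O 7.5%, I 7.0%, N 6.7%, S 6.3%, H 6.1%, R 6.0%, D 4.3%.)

Step 1: The observed frequency is 7.9%.
Step 2: Compare with English frequencies:
  E: 12.7% (difference: 4.8%)
  T: 9.1% (difference: 1.2%)
  A: 8.2% (difference: 0.3%) <-- closest
  O: 7.5% (difference: 0.4%)
  I: 7.0% (difference: 0.9%)
  N: 6.7% (difference: 1.2%)
  S: 6.3% (difference: 1.6%)
  H: 6.1% (difference: 1.8%)
  R: 6.0% (difference: 1.9%)
  D: 4.3% (difference: 3.6%)
Step 3: 'Y' most likely represents 'A' (frequency 8.2%).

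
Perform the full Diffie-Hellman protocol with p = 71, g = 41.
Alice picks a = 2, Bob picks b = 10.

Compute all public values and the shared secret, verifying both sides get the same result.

Step 1: A = g^a mod p = 41^2 mod 71 = 48.
Step 2: B = g^b mod p = 41^10 mod 71 = 20.
Step 3: Alice computes s = B^a mod p = 20^2 mod 71 = 45.
Step 4: Bob computes s = A^b mod p = 48^10 mod 71 = 45.
Both sides agree: shared secret = 45.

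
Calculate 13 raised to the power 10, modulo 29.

Step 1: Compute 13^10 mod 29 step by step, reducing modulo 29 at each step.
  13^1 mod 29 = 13
  13^2 mod 29 = (13 * 13) mod 29 = 24
  13^3 mod 29 = (24 * 13) mod 29 = 22
  13^4 mod 29 = (22 * 13) mod 29 = 25
  13^5 mod 29 = (25 * 13) mod 29 = 6
  13^6 mod 29 = (6 * 13) mod 29 = 20
  13^7 mod 29 = (20 * 13) mod 29 = 28
  13^8 mod 29 = (28 * 13) mod 29 = 16
  13^9 mod 29 = (16 * 13) mod 29 = 5
  13^10 mod 29 = (5 * 13) mod 29 = 7
Step 2: Result = 7.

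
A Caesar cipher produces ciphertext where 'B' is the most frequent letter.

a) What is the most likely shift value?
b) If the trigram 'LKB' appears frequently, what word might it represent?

Step 1: In English, 'E' is the most frequent letter (12.7%).
Step 2: The most frequent ciphertext letter is 'B' (position 1).
Step 3: Shift = (1 - 4) mod 26 = 23.
Step 4: Decrypt 'LKB' by shifting back 23:
  L -> O
  K -> N
  B -> E
Step 5: 'LKB' decrypts to 'ONE'.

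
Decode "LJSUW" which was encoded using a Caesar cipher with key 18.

Step 1: Reverse the shift by subtracting 18 from each letter position.
  L (position 11) -> position (11-18) mod 26 = 19 -> T
  J (position 9) -> position (9-18) mod 26 = 17 -> R
  S (position 18) -> position (18-18) mod 26 = 0 -> A
  U (position 20) -> position (20-18) mod 26 = 2 -> C
  W (position 22) -> position (22-18) mod 26 = 4 -> E
Decrypted message: TRACE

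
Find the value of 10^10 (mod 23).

Step 1: Compute 10^10 mod 23 step by step, reducing modulo 23 at each step.
  10^1 mod 23 = 10
  10^2 mod 23 = (10 * 10) mod 23 = 8
  10^3 mod 23 = (8 * 10) mod 23 = 11
  10^4 mod 23 = (11 * 10) mod 23 = 18
  10^5 mod 23 = (18 * 10) mod 23 = 19
  10^6 mod 23 = (19 * 10) mod 23 = 6
  10^7 mod 23 = (6 * 10) mod 23 = 14
  10^8 mod 23 = (14 * 10) mod 23 = 2
  10^9 mod 23 = (2 * 10) mod 23 = 20
  10^10 mod 23 = (20 * 10) mod 23 = 16
Step 2: Result = 16.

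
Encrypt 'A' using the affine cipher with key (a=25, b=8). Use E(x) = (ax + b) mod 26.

Step 1: Convert 'A' to number: x = 0.
Step 2: E(0) = (25 * 0 + 8) mod 26 = 8 mod 26 = 8.
Step 3: Convert 8 back to letter: I.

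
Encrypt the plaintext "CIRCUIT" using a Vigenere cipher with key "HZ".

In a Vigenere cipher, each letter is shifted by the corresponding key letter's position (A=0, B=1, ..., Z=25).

Step 1: Repeat key to match plaintext length:
  Plaintext: CIRCUIT
  Key:       HZHZHZH
Step 2: Encrypt each letter:
  C(2) + H(7) = (2+7) mod 26 = 9 = J
  I(8) + Z(25) = (8+25) mod 26 = 7 = H
  R(17) + H(7) = (17+7) mod 26 = 24 = Y
  C(2) + Z(25) = (2+25) mod 26 = 1 = B
  U(20) + H(7) = (20+7) mod 26 = 1 = B
  I(8) + Z(25) = (8+25) mod 26 = 7 = H
  T(19) + H(7) = (19+7) mod 26 = 0 = A
Ciphertext: JHYBBHA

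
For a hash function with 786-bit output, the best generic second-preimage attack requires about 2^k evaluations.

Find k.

Step 1: The hash has a 786-bit output.
Step 2: Second-preimage resistance means: given a specific input x, it should be infeasible to find a different y with h(y) = h(x).
With a 786-bit output, a generic search for a second preimage costs about 2^786 evaluations (each trial matches the fixed target with probability 2^-786).
Step 3: Security level = 786 bits.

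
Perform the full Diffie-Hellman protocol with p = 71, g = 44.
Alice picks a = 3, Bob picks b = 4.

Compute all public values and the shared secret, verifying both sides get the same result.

Step 1: A = g^a mod p = 44^3 mod 71 = 55.
Step 2: B = g^b mod p = 44^4 mod 71 = 6.
Step 3: Alice computes s = B^a mod p = 6^3 mod 71 = 3.
Step 4: Bob computes s = A^b mod p = 55^4 mod 71 = 3.
Both sides agree: shared secret = 3.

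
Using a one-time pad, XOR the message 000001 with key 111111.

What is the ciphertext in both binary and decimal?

Step 1: Write out the XOR operation bit by bit:
  Message: 000001
  Key:     111111
  XOR:     111110
Step 2: Convert to decimal: 111110 = 62.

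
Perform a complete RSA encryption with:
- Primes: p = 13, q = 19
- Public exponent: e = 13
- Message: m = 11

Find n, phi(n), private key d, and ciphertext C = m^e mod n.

Step 1: n = 13 * 19 = 247.
Step 2: phi(n) = (13-1)(19-1) = 12 * 18 = 216.
Step 3: Find d = 13^(-1) mod 216 = 133.
  Verify: 13 * 133 = 1729 = 1 (mod 216).
Step 4: C = 11^13 mod 247 = 11.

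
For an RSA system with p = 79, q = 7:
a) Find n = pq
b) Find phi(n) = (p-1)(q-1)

Step 1: n = p * q = 79 * 7 = 553.
Step 2: phi(n) = (p-1)(q-1) = 78 * 6 = 468.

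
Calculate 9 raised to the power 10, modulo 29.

Step 1: Compute 9^10 mod 29 step by step, reducing modulo 29 at each step.
  9^1 mod 29 = 9
  9^2 mod 29 = (9 * 9) mod 29 = 23
  9^3 mod 29 = (23 * 9) mod 29 = 4
  9^4 mod 29 = (4 * 9) mod 29 = 7
  9^5 mod 29 = (7 * 9) mod 29 = 5
  9^6 mod 29 = (5 * 9) mod 29 = 16
  9^7 mod 29 = (16 * 9) mod 29 = 28
  9^8 mod 29 = (28 * 9) mod 29 = 20
  9^9 mod 29 = (20 * 9) mod 29 = 6
  9^10 mod 29 = (6 * 9) mod 29 = 25
Step 2: Result = 25.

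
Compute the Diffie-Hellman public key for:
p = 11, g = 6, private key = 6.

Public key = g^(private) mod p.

Step 1: A = g^a mod p = 6^6 mod 11.
  6^1 mod 11 = 6
  6^2 mod 11 = (6 * 6) mod 11 = 3
  6^3 mod 11 = (3 * 6) mod 11 = 7
  6^4 mod 11 = (7 * 6) mod 11 = 9
  6^5 mod 11 = (9 * 6) mod 11 = 10
  6^6 mod 11 = (10 * 6) mod 11 = 5
Result: A = 5.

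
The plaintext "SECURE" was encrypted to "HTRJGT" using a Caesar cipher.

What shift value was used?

Step 1: Compare first letters: S (position 18) -> H (position 7).
Step 2: Shift = (7 - 18) mod 26 = 15.
The shift value is 15.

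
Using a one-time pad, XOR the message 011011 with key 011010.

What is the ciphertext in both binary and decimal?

Step 1: Write out the XOR operation bit by bit:
  Message: 011011
  Key:     011010
  XOR:     000001
Step 2: Convert to decimal: 000001 = 1.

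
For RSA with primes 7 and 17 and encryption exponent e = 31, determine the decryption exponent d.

Step 1: n = 7 * 17 = 119.
Step 2: phi(n) = 6 * 16 = 96.
Step 3: Find d such that 31 * d = 1 (mod 96).
Step 4: d = 31^(-1) mod 96 = 31.
Verification: 31 * 31 = 961 = 10 * 96 + 1.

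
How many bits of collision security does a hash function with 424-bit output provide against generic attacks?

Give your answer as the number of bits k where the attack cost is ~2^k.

Step 1: The hash has a 424-bit output.
Step 2: Collision resistance means it should be infeasible to find any x != y with h(x) = h(y).
By the birthday bound, a generic collision search succeeds after about sqrt(2^424) = 2^(424/2) = 2^212 evaluations.
Step 3: Security level = 212 bits.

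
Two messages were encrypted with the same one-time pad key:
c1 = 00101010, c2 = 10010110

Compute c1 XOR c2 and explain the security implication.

Step 1: c1 XOR c2 = (m1 XOR k) XOR (m2 XOR k).
Step 2: By XOR associativity/commutativity: = m1 XOR m2 XOR k XOR k = m1 XOR m2.
Step 3: 00101010 XOR 10010110 = 10111100 = 188.
Step 4: The key cancels out! An attacker learns m1 XOR m2 = 188, revealing the relationship between plaintexts.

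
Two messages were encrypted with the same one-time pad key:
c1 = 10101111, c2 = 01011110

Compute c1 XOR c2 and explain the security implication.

Step 1: c1 XOR c2 = (m1 XOR k) XOR (m2 XOR k).
Step 2: By XOR associativity/commutativity: = m1 XOR m2 XOR k XOR k = m1 XOR m2.
Step 3: 10101111 XOR 01011110 = 11110001 = 241.
Step 4: The key cancels out! An attacker learns m1 XOR m2 = 241, revealing the relationship between plaintexts.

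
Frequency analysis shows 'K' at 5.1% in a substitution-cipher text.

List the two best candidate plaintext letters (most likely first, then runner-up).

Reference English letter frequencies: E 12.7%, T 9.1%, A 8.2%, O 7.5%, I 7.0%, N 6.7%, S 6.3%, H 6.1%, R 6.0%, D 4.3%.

Step 1: Observed frequency of 'K' is 5.1%.
Step 2: Compute distances to each reference frequency and sort:
  D (4.3%): difference = 0.8% <-- BEST
  R (6.0%): difference = 0.9% <-- RUNNER-UP
  H (6.1%): difference = 1.0%
  S (6.3%): difference = 1.2%
  N (6.7%): difference = 1.6%
Step 3: Most likely is 'D' (4.3%, diff 0.8%); second most likely is 'R' (6.0%, diff 0.9%).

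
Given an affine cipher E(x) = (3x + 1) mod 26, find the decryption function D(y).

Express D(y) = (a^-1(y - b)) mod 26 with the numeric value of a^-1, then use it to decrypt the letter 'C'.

Step 1: Find a^-1, the modular inverse of 3 mod 26.
Step 2: We need 3 * a^-1 = 1 (mod 26).
Step 3: 3 * 9 = 27 = 1 * 26 + 1, so a^-1 = 9.
Step 4: D(y) = 9(y - 1) mod 26.
Step 5: Apply to 'C' (y = 2): D(2) = 9 * (2 - 1) mod 26 = 9 * 1 mod 26 = 9 -> 'J'.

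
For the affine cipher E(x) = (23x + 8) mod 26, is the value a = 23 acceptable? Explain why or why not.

Step 1: Compute gcd(23, 26).
Step 2: gcd(23, 26) = 1.
Since gcd = 1, 23 is coprime with 26, so it is a valid key.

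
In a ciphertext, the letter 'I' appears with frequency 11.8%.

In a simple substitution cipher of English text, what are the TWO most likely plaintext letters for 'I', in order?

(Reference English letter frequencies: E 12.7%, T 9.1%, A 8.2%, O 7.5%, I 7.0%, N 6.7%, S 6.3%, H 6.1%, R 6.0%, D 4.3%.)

Step 1: Observed frequency of 'I' is 11.8%.
Step 2: Compute distances to each reference frequency and sort:
  E (12.7%): difference = 0.9% <-- BEST
  T (9.1%): difference = 2.7% <-- RUNNER-UP
  A (8.2%): difference = 3.6%
  O (7.5%): difference = 4.3%
  I (7.0%): difference = 4.8%
Step 3: Most likely is 'E' (12.7%, diff 0.9%); second most likely is 'T' (9.1%, diff 2.7%).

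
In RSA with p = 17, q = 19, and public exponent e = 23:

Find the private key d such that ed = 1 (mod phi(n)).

Step 1: n = 17 * 19 = 323.
Step 2: phi(n) = 16 * 18 = 288.
Step 3: Find d such that 23 * d = 1 (mod 288).
Step 4: d = 23^(-1) mod 288 = 263.
Verification: 23 * 263 = 6049 = 21 * 288 + 1.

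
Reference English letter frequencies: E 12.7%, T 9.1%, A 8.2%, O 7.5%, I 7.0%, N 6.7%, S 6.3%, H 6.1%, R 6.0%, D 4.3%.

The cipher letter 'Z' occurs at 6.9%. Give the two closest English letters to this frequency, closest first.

Step 1: Observed frequency of 'Z' is 6.9%.
Step 2: Compute distances to each reference frequency and sort:
  I (7.0%): difference = 0.1% <-- BEST
  N (6.7%): difference = 0.2% <-- RUNNER-UP
  O (7.5%): difference = 0.6%
  S (6.3%): difference = 0.6%
  H (6.1%): difference = 0.8%
Step 3: Most likely is 'I' (7.0%, diff 0.1%); second most likely is 'N' (6.7%, diff 0.2%).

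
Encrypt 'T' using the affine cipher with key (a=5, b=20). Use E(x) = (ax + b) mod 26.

Step 1: Convert 'T' to number: x = 19.
Step 2: E(19) = (5 * 19 + 20) mod 26 = 115 mod 26 = 11.
Step 3: Convert 11 back to letter: L.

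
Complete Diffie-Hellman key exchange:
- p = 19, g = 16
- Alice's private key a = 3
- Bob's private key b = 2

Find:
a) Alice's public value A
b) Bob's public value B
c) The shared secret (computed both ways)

Step 1: A = g^a mod p = 16^3 mod 19 = 11.
Step 2: B = g^b mod p = 16^2 mod 19 = 9.
Step 3: Alice computes s = B^a mod p = 9^3 mod 19 = 7.
Step 4: Bob computes s = A^b mod p = 11^2 mod 19 = 7.
Both sides agree: shared secret = 7.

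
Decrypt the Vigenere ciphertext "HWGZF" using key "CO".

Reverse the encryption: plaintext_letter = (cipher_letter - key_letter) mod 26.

Step 1: Extend key: COCOC
Step 2: Decrypt each letter (c - k) mod 26:
  H(7) - C(2) = (7-2) mod 26 = 5 = F
  W(22) - O(14) = (22-14) mod 26 = 8 = I
  G(6) - C(2) = (6-2) mod 26 = 4 = E
  Z(25) - O(14) = (25-14) mod 26 = 11 = L
  F(5) - C(2) = (5-2) mod 26 = 3 = D
Plaintext: FIELD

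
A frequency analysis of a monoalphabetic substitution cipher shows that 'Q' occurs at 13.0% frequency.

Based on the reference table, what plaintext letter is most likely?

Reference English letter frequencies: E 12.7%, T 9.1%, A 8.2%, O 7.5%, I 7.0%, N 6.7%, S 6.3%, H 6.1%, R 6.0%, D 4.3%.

Step 1: The observed frequency is 13.0%.
Step 2: Compare with English frequencies:
  E: 12.7% (difference: 0.3%) <-- closest
  T: 9.1% (difference: 3.9%)
  A: 8.2% (difference: 4.8%)
  O: 7.5% (difference: 5.5%)
  I: 7.0% (difference: 6.0%)
  N: 6.7% (difference: 6.3%)
  S: 6.3% (difference: 6.7%)
  H: 6.1% (difference: 6.9%)
  R: 6.0% (difference: 7.0%)
  D: 4.3% (difference: 8.7%)
Step 3: 'Q' most likely represents 'E' (frequency 12.7%).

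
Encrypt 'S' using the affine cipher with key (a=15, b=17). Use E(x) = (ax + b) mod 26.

Step 1: Convert 'S' to number: x = 18.
Step 2: E(18) = (15 * 18 + 17) mod 26 = 287 mod 26 = 1.
Step 3: Convert 1 back to letter: B.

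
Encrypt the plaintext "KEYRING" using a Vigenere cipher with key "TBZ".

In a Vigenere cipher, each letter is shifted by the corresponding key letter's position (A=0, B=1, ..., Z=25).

Step 1: Repeat key to match plaintext length:
  Plaintext: KEYRING
  Key:       TBZTBZT
Step 2: Encrypt each letter:
  K(10) + T(19) = (10+19) mod 26 = 3 = D
  E(4) + B(1) = (4+1) mod 26 = 5 = F
  Y(24) + Z(25) = (24+25) mod 26 = 23 = X
  R(17) + T(19) = (17+19) mod 26 = 10 = K
  I(8) + B(1) = (8+1) mod 26 = 9 = J
  N(13) + Z(25) = (13+25) mod 26 = 12 = M
  G(6) + T(19) = (6+19) mod 26 = 25 = Z
Ciphertext: DFXKJMZ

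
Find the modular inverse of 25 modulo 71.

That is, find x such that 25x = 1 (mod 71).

Step 1: We need x such that 25 * x = 1 (mod 71).
Step 2: Using the extended Euclidean algorithm or trial:
  25 * 54 = 1350 = 19 * 71 + 1.
Step 3: Since 1350 mod 71 = 1, the inverse is x = 54.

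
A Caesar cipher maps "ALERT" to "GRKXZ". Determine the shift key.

Step 1: Compare first letters: A (position 0) -> G (position 6).
Step 2: Shift = (6 - 0) mod 26 = 6.
The shift value is 6.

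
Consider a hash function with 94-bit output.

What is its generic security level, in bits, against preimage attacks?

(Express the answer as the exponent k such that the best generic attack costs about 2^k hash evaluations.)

Step 1: The hash has a 94-bit output.
Step 2: Preimage resistance means: given a digest h(x), it should be infeasible to find any input that hashes to it.
With a 94-bit output there are 2^94 possible digests, so a generic brute-force preimage search costs about 2^94 evaluations.
Step 3: Security level = 94 bits.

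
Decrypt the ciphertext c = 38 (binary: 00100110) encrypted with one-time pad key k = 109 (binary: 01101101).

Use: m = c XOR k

Step 1: XOR ciphertext with key:
  Ciphertext: 00100110
  Key:        01101101
  XOR:        01001011
Step 2: Plaintext = 01001011 = 75 in decimal.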